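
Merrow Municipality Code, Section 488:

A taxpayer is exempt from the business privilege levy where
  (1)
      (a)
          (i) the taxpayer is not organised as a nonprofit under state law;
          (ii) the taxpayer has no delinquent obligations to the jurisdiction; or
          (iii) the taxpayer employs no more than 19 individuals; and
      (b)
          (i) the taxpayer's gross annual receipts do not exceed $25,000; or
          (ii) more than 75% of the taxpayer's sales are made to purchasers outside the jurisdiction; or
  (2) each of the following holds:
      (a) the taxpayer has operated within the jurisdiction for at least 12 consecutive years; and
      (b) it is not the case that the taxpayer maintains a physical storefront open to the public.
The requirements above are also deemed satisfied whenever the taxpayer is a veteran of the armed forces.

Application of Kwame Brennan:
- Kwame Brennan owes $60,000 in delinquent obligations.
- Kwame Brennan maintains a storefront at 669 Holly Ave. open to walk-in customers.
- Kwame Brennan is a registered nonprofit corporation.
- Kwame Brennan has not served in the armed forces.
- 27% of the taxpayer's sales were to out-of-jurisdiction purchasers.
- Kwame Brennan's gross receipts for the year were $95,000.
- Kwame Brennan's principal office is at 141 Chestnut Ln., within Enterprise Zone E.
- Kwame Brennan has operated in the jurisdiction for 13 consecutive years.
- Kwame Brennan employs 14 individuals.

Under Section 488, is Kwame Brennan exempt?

(i) not (nonprofit) — not met.
(ii) no delinquency — fails.
(iii) ≤ 19 employees — met.
(a) = F OR F OR T = true.
(i) receipts ≤ $25,000 — not satisfied.
(ii) >75% out-of-jur. sales — fails.
So (b) is not satisfied (F OR F).
So (1) is not satisfied (T AND F).
(a) ≥ 12 yrs in jurisdiction — satisfied.
(b) not (has storefront) — not satisfied.
(2): T AND F → false.
Overall = F OR F = false.
Exception (veteran) — not satisfied.
Result: main false OR exception false → false.

No — not exempt.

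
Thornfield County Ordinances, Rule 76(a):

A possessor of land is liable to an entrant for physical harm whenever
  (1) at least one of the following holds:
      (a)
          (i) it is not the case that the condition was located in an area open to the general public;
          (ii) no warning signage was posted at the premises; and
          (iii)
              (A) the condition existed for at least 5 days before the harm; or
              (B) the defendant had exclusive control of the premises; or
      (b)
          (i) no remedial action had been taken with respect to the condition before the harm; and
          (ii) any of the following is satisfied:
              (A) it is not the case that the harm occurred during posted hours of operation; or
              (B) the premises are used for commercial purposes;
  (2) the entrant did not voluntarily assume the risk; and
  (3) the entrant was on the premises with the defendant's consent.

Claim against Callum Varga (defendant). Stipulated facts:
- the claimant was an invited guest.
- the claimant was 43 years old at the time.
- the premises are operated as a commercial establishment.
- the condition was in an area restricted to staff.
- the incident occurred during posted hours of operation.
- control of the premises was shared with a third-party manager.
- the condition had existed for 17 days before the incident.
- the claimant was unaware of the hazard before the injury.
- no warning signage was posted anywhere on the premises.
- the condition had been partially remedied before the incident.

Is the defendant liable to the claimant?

Yes — liable.

(i) not (public area) — met.
(ii) no signage posted — holds.
(A) condition ≥5 days old — met.
(B) exclusive control — not satisfied.
So (iii) is satisfied (T OR F).
(a) = T AND T AND T = true.
(i) no remedial action — not satisfied.
(A) not (during posted hours) — not met.
(B) commercial use — satisfied.
So (ii) is satisfied (F OR T).
(b): F AND T → false.
So (1) is satisfied (T OR F).
(2) no assumed risk — holds.
(3) consent to enter — met.
So Overall is satisfied (T AND T AND T).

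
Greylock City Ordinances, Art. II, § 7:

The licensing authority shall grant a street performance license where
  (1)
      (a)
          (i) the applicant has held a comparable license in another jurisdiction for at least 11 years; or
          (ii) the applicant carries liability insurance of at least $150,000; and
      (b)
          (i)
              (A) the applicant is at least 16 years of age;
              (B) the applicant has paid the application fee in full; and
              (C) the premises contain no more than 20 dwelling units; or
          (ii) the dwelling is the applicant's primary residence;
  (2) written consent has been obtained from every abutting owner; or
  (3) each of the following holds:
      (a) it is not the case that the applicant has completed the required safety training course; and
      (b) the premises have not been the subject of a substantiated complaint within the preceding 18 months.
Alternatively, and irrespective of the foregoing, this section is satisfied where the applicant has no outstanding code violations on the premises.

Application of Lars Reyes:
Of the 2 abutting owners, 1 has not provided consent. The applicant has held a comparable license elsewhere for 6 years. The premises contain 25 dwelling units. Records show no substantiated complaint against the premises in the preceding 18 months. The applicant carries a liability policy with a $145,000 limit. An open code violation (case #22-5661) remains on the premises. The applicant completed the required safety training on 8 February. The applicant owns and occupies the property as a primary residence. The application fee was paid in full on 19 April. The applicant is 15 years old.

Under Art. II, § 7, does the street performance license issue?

No — denied.

(i) prior license ≥ 11 yr — fails.
(ii) insurance ≥ $150,000 — fails.
(a) = F OR F = false.
(A) age ≥ 16 — fails.
(B) fee paid — met.
(C) ≤ 20 units — fails.
So (i) is not satisfied (F AND T AND F).
(ii) primary residence — satisfied.
So (b) is satisfied (F OR T).
So (1) is not satisfied (F AND T).
(2) all abutters consent — not met.
(a) not (safety training) — not satisfied.
(b) no complaint in 18 mo. — holds.
So (3) is not satisfied (F AND T).
Overall: F OR F OR F → false.
Exception (no code violations) — not satisfied.
Result: main false OR exception false → false.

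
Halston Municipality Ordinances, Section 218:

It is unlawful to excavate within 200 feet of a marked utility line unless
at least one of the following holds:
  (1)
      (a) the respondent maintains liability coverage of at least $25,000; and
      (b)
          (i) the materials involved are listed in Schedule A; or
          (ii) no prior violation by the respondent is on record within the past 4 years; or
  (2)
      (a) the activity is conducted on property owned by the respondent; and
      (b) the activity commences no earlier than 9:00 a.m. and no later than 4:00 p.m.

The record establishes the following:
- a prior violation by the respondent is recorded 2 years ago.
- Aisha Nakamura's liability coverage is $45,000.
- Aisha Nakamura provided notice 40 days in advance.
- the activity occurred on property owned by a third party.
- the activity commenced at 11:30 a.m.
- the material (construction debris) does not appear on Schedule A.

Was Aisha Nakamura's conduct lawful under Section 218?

No — unlawful.

(a) coverage ≥ $25,000 — met.
(i) Schedule A material — fails.
(ii) no prior violation — fails.
(b): F OR F → false.
(1): T AND F → false.
(a) own property — not met.
(b) start within hours — satisfied.
(2): F AND T → false.
Overall: F OR F → false.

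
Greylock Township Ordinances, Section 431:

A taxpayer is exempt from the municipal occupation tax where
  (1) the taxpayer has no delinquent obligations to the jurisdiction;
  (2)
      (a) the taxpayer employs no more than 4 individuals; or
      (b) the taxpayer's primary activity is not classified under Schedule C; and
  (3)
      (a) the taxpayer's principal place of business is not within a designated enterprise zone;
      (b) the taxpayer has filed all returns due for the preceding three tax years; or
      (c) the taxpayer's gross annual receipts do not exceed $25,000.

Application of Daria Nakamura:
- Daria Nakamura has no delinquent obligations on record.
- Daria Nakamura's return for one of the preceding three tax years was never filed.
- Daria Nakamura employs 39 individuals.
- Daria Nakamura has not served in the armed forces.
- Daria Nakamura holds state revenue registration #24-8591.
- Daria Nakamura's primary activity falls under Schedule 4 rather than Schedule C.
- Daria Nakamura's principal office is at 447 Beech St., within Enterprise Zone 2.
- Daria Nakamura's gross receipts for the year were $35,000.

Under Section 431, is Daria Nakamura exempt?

(1) no delinquency — met.
(a) ≤ 4 employees — fails.
(b) not (Schedule C activity) — met.
So (2) is satisfied (F OR T).
(a) not (in enterprise zone) — not satisfied.
(b) returns current — not satisfied.
(c) receipts ≤ $25,000 — not met.
So (3) is not satisfied (F OR F OR F).
Overall = T AND T AND F = false.

No — not exempt.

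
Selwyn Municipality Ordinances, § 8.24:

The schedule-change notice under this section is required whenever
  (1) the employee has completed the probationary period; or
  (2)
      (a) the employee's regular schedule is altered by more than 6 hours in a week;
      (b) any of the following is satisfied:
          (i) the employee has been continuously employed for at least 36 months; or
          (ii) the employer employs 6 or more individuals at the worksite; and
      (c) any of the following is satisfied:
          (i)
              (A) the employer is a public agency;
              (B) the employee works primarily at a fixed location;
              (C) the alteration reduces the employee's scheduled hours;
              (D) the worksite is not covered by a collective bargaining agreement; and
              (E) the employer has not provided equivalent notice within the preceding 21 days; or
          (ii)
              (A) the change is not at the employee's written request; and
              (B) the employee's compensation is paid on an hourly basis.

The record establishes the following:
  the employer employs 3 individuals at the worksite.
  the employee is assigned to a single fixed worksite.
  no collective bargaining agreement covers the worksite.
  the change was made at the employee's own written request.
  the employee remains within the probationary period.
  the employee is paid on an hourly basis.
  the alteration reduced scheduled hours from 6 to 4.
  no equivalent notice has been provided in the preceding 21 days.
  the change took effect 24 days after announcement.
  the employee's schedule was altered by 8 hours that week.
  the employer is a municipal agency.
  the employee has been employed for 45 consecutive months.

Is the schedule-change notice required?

Yes — required.

(1) past probation — not met.
(a) schedule shift > 6h — met.
(i) tenure ≥ 36 mo. — satisfied.
(ii) ≥ 6 at site — fails.
(b): T OR F → true.
(A) public agency — holds.
(B) fixed location — holds.
(C) hours reduced — met.
(D) no CBA — satisfied.
(E) no recent notice — met.
(i) = T AND T AND T AND T AND T = true.
(A) not employee-requested — fails.
(B) hourly-paid — met.
(ii): F AND T → false.
So (c) is satisfied (T OR F).
(2) = T AND T AND T = true.
Overall = F OR T = true.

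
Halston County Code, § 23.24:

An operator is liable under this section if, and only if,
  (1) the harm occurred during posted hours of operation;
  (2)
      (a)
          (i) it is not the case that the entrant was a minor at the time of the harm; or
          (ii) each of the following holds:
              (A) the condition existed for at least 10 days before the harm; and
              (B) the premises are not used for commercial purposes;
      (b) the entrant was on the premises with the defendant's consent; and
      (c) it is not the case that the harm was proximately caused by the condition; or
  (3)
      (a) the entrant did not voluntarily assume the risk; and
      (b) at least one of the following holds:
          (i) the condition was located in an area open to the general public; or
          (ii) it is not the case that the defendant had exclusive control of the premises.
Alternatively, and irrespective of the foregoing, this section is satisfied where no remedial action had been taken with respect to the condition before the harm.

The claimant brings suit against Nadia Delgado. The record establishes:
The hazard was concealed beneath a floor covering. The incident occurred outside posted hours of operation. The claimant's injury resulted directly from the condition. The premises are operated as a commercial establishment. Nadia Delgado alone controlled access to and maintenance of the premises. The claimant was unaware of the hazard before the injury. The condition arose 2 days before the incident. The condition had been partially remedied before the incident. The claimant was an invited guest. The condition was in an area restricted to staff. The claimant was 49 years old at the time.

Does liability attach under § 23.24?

(1) during posted hours — not met.
(i) not (entrant a minor) — satisfied.
(A) condition ≥10 days old — not met.
(B) not (commercial use) — not met.
(ii) = F AND F = false.
So (a) is satisfied (T OR F).
(b) consent to enter — holds.
(c) not (proximate cause) — not met.
So (2) is not satisfied (T AND T AND F).
(a) no assumed risk — satisfied.
(i) public area — not satisfied.
(ii) not (exclusive control) — fails.
(b): F OR F → false.
So (3) is not satisfied (T AND F).
So Overall is not satisfied (F OR F OR F).
Exception (no remedial action) — not satisfied.
Result: main false OR exception false → false.

No — not liable.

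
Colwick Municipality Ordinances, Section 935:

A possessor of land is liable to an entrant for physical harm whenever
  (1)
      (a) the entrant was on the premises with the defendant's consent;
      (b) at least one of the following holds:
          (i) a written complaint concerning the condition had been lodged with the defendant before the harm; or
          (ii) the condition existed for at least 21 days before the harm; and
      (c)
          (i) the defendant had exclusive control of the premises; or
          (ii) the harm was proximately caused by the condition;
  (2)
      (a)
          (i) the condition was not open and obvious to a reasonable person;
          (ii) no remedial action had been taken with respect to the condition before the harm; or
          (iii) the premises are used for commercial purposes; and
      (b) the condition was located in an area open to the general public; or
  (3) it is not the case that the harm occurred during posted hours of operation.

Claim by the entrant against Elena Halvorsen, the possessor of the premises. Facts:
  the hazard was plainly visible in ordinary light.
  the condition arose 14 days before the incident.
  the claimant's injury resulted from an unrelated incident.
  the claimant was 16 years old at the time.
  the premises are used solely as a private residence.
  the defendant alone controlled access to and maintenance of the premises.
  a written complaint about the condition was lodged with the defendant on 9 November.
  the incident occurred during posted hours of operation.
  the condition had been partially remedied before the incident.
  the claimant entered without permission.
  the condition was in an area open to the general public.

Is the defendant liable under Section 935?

No — not liable.

(a) consent to enter — not satisfied.
(i) complaint lodged — holds.
(ii) condition ≥21 days old — fails.
(b): T OR F → true.
(i) exclusive control — met.
(ii) proximate cause — fails.
So (c) is satisfied (T OR F).
(1) = F AND T AND T = false.
(i) not open/obvious — not met.
(ii) no remedial action — not met.
(iii) commercial use — not met.
(a) = F OR F OR F = false.
(b) public area — satisfied.
(2): F AND T → false.
(3) not (during posted hours) — not met.
Overall = F OR F OR F = false.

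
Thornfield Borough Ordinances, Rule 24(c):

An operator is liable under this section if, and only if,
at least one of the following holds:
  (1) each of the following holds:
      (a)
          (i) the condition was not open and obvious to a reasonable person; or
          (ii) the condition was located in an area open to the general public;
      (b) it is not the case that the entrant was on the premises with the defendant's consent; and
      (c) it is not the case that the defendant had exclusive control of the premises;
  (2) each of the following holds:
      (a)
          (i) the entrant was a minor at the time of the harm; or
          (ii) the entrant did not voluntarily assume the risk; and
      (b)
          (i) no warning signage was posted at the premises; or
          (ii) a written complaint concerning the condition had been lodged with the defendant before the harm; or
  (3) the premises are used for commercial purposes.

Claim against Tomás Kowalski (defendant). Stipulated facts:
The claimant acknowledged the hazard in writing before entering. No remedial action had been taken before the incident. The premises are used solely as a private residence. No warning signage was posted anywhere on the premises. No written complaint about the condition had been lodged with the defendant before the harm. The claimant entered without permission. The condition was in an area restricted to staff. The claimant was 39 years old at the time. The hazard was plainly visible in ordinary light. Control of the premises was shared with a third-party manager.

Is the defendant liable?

(i) not open/obvious — not met.
(ii) public area — fails.
(a): F OR F → false.
(b) not (consent to enter) — holds.
(c) not (exclusive control) — met.
(1): F AND T AND T → false.
(i) entrant a minor — fails.
(ii) no assumed risk — not satisfied.
So (a) is not satisfied (F OR F).
(i) no signage posted — holds.
(ii) complaint lodged — not satisfied.
So (b) is satisfied (T OR F).
(2) = F AND T = false.
(3) commercial use — not satisfied.
Overall: F OR F OR F → false.

No — not liable.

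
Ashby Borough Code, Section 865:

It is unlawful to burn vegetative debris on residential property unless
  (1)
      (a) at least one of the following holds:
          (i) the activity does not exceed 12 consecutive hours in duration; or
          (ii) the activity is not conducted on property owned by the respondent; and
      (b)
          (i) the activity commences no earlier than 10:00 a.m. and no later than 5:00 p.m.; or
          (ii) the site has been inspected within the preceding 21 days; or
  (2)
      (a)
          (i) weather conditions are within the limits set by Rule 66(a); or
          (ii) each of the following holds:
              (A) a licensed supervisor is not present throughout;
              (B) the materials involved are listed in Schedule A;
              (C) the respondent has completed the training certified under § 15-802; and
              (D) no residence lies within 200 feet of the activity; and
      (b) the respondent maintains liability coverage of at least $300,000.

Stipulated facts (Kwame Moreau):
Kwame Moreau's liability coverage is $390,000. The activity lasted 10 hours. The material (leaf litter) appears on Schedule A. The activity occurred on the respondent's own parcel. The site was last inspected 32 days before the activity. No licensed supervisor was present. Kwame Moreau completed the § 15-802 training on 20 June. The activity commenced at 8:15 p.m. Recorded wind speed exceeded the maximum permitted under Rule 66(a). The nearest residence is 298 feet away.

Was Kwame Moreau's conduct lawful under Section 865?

Yes — lawful.

(i) ≤ 12 hrs duration — met.
(ii) not (own property) — fails.
So (a) is satisfied (T OR F).
(i) start within hours — fails.
(ii) site inspected — fails.
(b): F OR F → false.
(1) = T AND F = false.
(i) weather ok — not met.
(A) not (supervisor present) — holds.
(B) Schedule A material — holds.
(C) training certified — satisfied.
(D) no residence in 200 ft — holds.
(ii) = T AND T AND T AND T = true.
So (a) is satisfied (F OR T).
(b) coverage ≥ $300,000 — holds.
(2): T AND T → true.
So Overall is satisfied (F OR T).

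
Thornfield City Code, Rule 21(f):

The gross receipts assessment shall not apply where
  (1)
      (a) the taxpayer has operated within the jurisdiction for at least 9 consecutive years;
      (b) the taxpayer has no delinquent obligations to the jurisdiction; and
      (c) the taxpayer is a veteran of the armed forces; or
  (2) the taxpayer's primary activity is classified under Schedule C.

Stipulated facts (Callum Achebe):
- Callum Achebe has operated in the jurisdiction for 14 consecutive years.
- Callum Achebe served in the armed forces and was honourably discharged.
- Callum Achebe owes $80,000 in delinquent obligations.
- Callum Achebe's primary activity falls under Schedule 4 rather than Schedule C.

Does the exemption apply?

No — not exempt.

(a) ≥ 9 yrs in jurisdiction — satisfied.
(b) no delinquency — fails.
(c) veteran — met.
(1) = T AND F AND T = false.
(2) Schedule C activity — not satisfied.
Overall = F OR F = false.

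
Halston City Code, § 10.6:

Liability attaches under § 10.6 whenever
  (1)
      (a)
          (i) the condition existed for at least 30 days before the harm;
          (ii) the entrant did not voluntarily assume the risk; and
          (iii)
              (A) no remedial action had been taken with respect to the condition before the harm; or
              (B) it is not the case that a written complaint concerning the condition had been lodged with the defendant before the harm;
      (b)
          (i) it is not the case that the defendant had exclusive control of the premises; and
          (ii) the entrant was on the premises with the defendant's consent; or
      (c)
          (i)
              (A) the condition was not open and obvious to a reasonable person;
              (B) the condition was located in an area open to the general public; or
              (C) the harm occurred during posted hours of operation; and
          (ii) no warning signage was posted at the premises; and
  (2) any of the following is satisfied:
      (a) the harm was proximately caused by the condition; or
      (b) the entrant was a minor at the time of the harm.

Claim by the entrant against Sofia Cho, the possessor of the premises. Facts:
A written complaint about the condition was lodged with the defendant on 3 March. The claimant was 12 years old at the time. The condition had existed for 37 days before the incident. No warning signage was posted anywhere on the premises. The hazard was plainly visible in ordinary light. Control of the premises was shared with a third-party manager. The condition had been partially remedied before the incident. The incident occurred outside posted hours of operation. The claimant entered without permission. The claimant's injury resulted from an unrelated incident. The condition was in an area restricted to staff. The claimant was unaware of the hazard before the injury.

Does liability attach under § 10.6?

(i) condition ≥30 days old — satisfied.
(ii) no assumed risk — satisfied.
(A) no remedial action — not met.
(B) not (complaint lodged) — fails.
(iii) = F OR F = false.
(a) = T AND T AND F = false.
(i) not (exclusive control) — holds.
(ii) consent to enter — fails.
(b) = T AND F = false.
(A) not open/obvious — fails.
(B) public area — not met.
(C) during posted hours — not satisfied.
(i): F OR F OR F → false.
(ii) no signage posted — holds.
So (c) is not satisfied (F AND T).
(1) = F OR F OR F = false.
(a) proximate cause — not satisfied.
(b) entrant a minor — satisfied.
(2): F OR T → true.
Overall: F AND T → false.

No — not liable.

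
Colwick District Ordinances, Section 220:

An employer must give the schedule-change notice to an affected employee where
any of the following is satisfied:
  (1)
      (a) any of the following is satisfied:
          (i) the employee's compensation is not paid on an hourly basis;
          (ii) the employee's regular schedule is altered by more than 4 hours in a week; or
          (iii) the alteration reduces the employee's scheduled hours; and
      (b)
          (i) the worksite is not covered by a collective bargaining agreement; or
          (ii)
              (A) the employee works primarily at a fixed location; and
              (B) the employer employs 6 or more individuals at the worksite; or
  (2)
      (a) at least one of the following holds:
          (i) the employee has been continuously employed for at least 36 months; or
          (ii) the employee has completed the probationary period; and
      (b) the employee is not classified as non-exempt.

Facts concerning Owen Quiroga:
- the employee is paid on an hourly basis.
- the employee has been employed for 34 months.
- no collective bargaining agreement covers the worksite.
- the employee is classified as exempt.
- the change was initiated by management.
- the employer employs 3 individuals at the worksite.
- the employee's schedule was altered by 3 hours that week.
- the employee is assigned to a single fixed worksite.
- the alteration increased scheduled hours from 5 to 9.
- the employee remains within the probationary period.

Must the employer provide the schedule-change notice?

No — not required.

(i) not (hourly-paid) — not satisfied.
(ii) schedule shift > 4h — not met.
(iii) hours reduced — fails.
(a) = F OR F OR F = false.
(i) no CBA — satisfied.
(A) fixed location — met.
(B) ≥ 6 at site — not met.
(ii) = T AND F = false.
So (b) is satisfied (T OR F).
(1): F AND T → false.
(i) tenure ≥ 36 mo. — fails.
(ii) past probation — not satisfied.
(a) = F OR F = false.
(b) not (non-exempt) — met.
(2): F AND T → false.
So Overall is not satisfied (F OR F).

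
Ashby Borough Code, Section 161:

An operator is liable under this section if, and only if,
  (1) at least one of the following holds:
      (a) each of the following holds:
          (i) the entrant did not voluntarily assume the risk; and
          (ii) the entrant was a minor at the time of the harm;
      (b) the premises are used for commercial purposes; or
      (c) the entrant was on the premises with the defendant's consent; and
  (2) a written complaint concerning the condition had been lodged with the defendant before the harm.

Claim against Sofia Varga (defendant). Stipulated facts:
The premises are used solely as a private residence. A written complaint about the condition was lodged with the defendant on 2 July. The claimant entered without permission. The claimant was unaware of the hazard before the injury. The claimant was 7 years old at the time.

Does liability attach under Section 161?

Yes — liable.

(i) no assumed risk — met.
(ii) entrant a minor — met.
(a): T AND T → true.
(b) commercial use — not satisfied.
(c) consent to enter — not satisfied.
(1): T OR F OR F → true.
(2) complaint lodged — satisfied.
So Overall is satisfied (T AND T).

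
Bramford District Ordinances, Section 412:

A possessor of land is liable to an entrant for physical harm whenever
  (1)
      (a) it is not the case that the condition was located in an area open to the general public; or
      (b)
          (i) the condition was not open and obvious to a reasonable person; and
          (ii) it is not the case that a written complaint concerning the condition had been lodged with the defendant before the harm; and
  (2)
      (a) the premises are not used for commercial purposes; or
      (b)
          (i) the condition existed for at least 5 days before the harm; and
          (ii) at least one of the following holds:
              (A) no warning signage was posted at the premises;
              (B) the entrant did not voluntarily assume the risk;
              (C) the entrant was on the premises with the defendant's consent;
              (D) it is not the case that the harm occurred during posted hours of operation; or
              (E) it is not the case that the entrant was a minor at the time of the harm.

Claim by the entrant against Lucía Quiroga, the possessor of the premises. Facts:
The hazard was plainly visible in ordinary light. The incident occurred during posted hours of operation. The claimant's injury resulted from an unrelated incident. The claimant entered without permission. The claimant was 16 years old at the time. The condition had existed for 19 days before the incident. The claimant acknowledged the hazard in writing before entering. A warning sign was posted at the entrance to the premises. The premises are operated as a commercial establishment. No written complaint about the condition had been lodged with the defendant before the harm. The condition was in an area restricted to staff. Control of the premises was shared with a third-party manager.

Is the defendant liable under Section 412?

(a) not (public area) — met.
(i) not open/obvious — not met.
(ii) not (complaint lodged) — met.
(b) = F AND T = false.
So (1) is satisfied (T OR F).
(a) not (commercial use) — fails.
(i) condition ≥5 days old — holds.
(A) no signage posted — not satisfied.
(B) no assumed risk — not satisfied.
(C) consent to enter — not satisfied.
(D) not (during posted hours) — not satisfied.
(E) not (entrant a minor) — not satisfied.
(ii): F OR F OR F OR F OR F → false.
So (b) is not satisfied (T AND F).
(2): F OR F → false.
So Overall is not satisfied (T AND F).

No — not liable.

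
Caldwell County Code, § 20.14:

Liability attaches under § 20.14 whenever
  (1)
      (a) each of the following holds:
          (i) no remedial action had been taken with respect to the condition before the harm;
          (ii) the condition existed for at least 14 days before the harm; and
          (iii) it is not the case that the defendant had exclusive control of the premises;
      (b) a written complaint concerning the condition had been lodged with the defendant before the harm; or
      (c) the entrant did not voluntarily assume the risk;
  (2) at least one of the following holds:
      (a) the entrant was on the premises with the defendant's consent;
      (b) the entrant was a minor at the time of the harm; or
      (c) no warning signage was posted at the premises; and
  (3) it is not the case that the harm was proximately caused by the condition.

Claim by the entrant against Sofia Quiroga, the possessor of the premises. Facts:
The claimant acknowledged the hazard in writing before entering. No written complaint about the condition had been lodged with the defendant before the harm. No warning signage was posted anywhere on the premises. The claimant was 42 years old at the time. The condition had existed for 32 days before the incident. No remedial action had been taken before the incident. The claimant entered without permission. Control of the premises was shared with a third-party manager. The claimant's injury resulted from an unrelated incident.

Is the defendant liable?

Yes — liable.

(i) no remedial action — satisfied.
(ii) condition ≥14 days old — satisfied.
(iii) not (exclusive control) — satisfied.
(a) = T AND T AND T = true.
(b) complaint lodged — not met.
(c) no assumed risk — not satisfied.
(1): T OR F OR F → true.
(a) consent to enter — not met.
(b) entrant a minor — not satisfied.
(c) no signage posted — satisfied.
(2): F OR F OR T → true.
(3) not (proximate cause) — satisfied.
Overall: T AND T AND T → true.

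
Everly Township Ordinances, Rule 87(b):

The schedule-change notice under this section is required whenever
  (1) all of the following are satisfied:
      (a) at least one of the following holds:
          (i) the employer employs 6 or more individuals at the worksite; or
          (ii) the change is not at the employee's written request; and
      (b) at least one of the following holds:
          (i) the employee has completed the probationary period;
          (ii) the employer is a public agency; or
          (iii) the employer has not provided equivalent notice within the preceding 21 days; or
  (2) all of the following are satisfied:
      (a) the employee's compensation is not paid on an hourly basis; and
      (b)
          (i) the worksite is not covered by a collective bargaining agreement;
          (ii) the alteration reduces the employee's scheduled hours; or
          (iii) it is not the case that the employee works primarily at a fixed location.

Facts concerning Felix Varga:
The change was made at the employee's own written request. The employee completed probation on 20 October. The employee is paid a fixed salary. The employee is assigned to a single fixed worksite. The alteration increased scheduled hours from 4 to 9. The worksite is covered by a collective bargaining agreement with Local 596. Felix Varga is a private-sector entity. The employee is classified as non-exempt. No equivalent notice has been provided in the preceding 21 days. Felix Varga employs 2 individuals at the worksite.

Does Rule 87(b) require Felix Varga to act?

(i) ≥ 6 at site — fails.
(ii) not employee-requested — not satisfied.
(a) = F OR F = false.
(i) past probation — met.
(ii) public agency — not satisfied.
(iii) no recent notice — met.
(b): T OR F OR T → true.
(1): F AND T → false.
(a) not (hourly-paid) — satisfied.
(i) no CBA — not met.
(ii) hours reduced — not satisfied.
(iii) not (fixed location) — fails.
(b): F OR F OR F → false.
(2): T AND F → false.
Overall = F OR F = false.

No — not required.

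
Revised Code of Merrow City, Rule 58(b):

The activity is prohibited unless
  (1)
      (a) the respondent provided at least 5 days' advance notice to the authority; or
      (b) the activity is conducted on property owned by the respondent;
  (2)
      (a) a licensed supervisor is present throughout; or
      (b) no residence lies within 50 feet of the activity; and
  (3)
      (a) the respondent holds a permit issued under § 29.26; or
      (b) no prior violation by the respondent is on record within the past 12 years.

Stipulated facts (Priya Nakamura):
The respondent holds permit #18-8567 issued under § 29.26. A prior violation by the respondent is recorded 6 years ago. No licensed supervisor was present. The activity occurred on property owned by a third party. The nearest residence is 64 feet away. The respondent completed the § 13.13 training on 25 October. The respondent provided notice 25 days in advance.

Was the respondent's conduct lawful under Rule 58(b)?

(a) ≥5 days' notice — met.
(b) own property — fails.
(1) = T OR F = true.
(a) supervisor present — fails.
(b) no residence in 50 ft — met.
(2): F OR T → true.
(a) holds permit — met.
(b) no prior violation — not met.
(3) = T OR F = true.
Overall: T AND T AND T → true.

Yes — lawful.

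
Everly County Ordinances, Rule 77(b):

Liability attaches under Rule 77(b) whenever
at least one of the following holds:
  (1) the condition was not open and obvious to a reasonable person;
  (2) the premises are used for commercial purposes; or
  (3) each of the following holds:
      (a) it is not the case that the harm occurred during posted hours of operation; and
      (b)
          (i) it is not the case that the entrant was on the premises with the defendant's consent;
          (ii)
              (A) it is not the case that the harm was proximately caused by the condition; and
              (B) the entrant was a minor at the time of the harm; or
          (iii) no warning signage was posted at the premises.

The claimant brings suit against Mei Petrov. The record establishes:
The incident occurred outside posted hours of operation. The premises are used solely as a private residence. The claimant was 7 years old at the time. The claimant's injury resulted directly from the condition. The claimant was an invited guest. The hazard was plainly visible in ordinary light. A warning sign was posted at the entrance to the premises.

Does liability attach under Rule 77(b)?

No — not liable.

(1) not open/obvious — not met.
(2) commercial use — not met.
(a) not (during posted hours) — met.
(i) not (consent to enter) — not met.
(A) not (proximate cause) — fails.
(B) entrant a minor — met.
(ii) = F AND T = false.
(iii) no signage posted — not satisfied.
(b) = F OR F OR F = false.
So (3) is not satisfied (T AND F).
So Overall is not satisfied (F OR F OR F).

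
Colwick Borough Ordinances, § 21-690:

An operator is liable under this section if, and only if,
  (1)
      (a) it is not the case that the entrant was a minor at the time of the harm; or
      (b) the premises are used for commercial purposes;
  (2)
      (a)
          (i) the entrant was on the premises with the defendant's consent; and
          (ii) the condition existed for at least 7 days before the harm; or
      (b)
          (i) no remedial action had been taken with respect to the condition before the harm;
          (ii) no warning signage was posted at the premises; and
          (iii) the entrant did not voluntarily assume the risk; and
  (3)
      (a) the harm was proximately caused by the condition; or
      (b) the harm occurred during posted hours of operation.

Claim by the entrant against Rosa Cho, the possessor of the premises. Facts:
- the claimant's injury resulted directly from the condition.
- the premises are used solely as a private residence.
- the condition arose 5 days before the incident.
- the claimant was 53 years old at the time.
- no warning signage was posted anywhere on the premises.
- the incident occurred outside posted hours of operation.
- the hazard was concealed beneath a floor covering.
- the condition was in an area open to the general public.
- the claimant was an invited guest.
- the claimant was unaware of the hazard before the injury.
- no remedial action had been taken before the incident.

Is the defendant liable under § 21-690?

Yes — liable.

(a) not (entrant a minor) — met.
(b) commercial use — not met.
So (1) is satisfied (T OR F).
(i) consent to enter — satisfied.
(ii) condition ≥7 days old — fails.
(a): T AND F → false.
(i) no remedial action — holds.
(ii) no signage posted — holds.
(iii) no assumed risk — met.
So (b) is satisfied (T AND T AND T).
So (2) is satisfied (F OR T).
(a) proximate cause — holds.
(b) during posted hours — not met.
(3) = T OR F = true.
Overall: T AND T AND T → true.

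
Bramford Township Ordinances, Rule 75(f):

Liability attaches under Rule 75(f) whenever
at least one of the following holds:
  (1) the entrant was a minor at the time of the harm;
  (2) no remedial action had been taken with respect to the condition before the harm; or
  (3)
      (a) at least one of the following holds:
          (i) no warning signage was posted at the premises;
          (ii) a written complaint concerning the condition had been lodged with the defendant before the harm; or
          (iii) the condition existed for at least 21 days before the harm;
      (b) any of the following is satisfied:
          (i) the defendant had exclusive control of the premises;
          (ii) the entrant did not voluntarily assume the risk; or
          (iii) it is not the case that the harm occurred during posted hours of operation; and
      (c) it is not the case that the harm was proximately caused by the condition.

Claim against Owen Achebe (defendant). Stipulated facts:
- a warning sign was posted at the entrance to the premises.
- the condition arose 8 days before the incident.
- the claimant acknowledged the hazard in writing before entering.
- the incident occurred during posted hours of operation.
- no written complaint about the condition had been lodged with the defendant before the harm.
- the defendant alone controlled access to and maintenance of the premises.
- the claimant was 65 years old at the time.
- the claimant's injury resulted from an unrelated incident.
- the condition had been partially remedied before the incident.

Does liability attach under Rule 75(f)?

(1) entrant a minor — not met.
(2) no remedial action — fails.
(i) no signage posted — not satisfied.
(ii) complaint lodged — not satisfied.
(iii) condition ≥21 days old — fails.
So (a) is not satisfied (F OR F OR F).
(i) exclusive control — satisfied.
(ii) no assumed risk — not met.
(iii) not (during posted hours) — not met.
So (b) is satisfied (T OR F OR F).
(c) not (proximate cause) — met.
(3): F AND T AND T → false.
Overall: F OR F OR F → false.

No — not liable.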